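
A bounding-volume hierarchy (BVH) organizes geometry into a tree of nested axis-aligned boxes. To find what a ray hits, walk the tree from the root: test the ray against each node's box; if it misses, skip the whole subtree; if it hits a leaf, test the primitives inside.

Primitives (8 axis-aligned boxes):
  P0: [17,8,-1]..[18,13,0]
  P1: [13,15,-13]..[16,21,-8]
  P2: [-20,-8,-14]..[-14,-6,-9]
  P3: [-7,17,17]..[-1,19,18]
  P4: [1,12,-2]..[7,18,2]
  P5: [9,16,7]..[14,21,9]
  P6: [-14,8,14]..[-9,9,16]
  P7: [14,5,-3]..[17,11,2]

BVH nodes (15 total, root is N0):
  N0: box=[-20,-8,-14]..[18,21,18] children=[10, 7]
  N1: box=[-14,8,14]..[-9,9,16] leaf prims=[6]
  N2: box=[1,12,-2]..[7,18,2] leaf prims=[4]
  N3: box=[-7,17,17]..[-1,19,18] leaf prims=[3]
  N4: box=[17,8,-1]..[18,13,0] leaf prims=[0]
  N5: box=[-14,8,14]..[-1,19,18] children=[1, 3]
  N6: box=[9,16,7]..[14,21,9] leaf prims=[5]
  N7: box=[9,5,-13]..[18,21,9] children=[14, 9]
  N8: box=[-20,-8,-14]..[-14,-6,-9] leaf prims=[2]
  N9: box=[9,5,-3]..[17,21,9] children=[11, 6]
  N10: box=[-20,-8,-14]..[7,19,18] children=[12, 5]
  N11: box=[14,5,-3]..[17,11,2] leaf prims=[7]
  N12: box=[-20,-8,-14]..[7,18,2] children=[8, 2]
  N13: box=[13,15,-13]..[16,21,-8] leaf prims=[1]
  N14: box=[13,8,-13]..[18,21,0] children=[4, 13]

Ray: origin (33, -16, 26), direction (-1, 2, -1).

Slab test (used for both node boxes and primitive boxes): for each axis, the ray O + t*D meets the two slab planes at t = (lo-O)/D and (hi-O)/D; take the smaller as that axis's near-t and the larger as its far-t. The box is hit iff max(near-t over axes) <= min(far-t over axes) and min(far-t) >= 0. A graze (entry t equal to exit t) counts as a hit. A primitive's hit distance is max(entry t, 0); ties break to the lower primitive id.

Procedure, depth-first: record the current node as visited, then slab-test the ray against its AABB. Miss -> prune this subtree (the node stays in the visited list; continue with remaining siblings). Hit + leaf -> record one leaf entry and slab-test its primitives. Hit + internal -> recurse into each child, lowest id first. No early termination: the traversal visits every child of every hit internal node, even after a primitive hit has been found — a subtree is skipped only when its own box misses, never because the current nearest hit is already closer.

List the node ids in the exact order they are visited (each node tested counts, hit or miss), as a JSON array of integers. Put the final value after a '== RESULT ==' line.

Traverse from the root:
N0 x:[15,53] y:[4,37/2] z:[8,40] -> hit [15,37/2], descend [7, 10]
  N7 x:[15,24] y:[21/2,37/2] z:[17,39] -> hit [17,37/2], descend [9, 14]
    N9 x:[16,24] y:[21/2,37/2] z:[17,29] -> hit [17,37/2], descend [6, 11]
      N6 x:[19,24] y:[16,37/2] z:[17,19] -> miss, prune
      N11 x:[16,19] y:[21/2,27/2] z:[24,29] -> miss, prune
    N14 x:[15,20] y:[12,37/2] z:[26,39] -> miss, prune
  N10 x:[26,53] y:[4,35/2] z:[8,40] -> miss, prune

7 AABB tests over nodes [0, 7, 9, 6, 11, 14, 10]; 0 leaves entered; closest miss.

== RESULT ==
[0, 7, 9, 6, 11, 14, 10]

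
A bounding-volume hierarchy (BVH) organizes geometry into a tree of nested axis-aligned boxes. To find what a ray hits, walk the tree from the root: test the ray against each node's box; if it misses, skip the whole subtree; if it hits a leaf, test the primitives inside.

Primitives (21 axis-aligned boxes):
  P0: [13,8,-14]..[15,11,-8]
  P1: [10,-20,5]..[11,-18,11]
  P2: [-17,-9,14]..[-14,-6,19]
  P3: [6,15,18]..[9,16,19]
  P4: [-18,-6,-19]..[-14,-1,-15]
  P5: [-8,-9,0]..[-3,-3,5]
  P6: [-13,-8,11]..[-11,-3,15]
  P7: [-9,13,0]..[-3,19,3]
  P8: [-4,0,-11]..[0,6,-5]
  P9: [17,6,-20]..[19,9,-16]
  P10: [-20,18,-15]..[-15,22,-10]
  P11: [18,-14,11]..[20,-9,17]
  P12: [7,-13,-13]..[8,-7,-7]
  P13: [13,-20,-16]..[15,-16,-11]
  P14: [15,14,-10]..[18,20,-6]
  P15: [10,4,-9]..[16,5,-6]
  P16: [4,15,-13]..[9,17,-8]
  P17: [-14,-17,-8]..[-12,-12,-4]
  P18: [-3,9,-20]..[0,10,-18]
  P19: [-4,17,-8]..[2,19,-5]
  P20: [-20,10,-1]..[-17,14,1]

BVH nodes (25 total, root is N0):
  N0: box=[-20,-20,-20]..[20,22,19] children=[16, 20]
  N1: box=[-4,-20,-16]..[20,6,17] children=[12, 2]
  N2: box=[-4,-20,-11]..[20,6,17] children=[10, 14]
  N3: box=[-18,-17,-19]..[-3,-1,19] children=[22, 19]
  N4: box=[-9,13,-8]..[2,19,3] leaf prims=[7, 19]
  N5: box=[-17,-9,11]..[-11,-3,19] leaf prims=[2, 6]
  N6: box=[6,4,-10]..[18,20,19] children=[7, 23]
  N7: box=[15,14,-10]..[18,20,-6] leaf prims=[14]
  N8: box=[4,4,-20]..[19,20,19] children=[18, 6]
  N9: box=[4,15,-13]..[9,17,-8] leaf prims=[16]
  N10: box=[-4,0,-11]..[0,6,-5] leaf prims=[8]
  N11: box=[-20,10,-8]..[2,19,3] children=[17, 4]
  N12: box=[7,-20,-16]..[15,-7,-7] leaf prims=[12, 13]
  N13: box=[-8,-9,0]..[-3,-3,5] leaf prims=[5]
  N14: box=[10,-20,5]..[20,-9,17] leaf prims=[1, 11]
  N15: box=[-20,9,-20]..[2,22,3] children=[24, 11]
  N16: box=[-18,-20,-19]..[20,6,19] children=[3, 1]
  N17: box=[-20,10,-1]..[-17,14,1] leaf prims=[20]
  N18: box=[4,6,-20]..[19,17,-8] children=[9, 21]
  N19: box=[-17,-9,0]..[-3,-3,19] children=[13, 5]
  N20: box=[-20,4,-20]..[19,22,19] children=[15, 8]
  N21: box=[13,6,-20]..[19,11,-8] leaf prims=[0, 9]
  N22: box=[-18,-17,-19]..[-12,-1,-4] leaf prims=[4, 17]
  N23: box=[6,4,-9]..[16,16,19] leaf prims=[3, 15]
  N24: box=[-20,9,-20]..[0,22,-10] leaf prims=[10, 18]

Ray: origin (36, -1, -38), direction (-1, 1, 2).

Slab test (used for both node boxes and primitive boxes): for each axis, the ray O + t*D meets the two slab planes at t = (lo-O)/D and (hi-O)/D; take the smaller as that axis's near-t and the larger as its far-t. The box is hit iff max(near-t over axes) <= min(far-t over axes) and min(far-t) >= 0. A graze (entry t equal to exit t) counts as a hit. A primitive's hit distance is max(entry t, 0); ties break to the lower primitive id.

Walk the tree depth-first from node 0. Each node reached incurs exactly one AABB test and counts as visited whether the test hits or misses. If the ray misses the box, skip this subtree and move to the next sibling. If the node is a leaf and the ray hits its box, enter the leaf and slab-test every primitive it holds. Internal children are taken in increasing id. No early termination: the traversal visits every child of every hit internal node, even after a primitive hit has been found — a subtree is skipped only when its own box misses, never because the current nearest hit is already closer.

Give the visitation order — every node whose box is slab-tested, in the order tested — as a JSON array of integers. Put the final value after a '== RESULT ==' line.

Trace the traversal:
N0 x:[16,56] y:[-19,23] z:[9,57/2] -> hit [16,23], descend [16, 20]
  N16 x:[16,54] y:[-19,7] z:[19/2,57/2] -> miss, prune
  N20 x:[17,56] y:[5,23] z:[9,57/2] -> hit [17,23], descend [8, 15]
    N8 x:[17,32] y:[5,21] z:[9,57/2] -> hit [17,21], descend [6, 18]
      N6 x:[18,30] y:[5,21] z:[14,57/2] -> hit [18,21], descend [7, 23]
        N7 x:[18,21] y:[15,21] z:[14,16] -> miss, prune
        N23 x:[20,30] y:[5,17] z:[29/2,57/2] -> miss, prune
      N18 x:[17,32] y:[7,18] z:[9,15] -> miss, prune
    N15 x:[34,56] y:[10,23] z:[9,41/2] -> miss, prune

Summary -> nodes [0, 16, 20, 8, 6, 7, 23, 18, 15]; box-tests=9; leaf-entries=0; first=miss

== RESULT ==
[0, 16, 20, 8, 6, 7, 23, 18, 15]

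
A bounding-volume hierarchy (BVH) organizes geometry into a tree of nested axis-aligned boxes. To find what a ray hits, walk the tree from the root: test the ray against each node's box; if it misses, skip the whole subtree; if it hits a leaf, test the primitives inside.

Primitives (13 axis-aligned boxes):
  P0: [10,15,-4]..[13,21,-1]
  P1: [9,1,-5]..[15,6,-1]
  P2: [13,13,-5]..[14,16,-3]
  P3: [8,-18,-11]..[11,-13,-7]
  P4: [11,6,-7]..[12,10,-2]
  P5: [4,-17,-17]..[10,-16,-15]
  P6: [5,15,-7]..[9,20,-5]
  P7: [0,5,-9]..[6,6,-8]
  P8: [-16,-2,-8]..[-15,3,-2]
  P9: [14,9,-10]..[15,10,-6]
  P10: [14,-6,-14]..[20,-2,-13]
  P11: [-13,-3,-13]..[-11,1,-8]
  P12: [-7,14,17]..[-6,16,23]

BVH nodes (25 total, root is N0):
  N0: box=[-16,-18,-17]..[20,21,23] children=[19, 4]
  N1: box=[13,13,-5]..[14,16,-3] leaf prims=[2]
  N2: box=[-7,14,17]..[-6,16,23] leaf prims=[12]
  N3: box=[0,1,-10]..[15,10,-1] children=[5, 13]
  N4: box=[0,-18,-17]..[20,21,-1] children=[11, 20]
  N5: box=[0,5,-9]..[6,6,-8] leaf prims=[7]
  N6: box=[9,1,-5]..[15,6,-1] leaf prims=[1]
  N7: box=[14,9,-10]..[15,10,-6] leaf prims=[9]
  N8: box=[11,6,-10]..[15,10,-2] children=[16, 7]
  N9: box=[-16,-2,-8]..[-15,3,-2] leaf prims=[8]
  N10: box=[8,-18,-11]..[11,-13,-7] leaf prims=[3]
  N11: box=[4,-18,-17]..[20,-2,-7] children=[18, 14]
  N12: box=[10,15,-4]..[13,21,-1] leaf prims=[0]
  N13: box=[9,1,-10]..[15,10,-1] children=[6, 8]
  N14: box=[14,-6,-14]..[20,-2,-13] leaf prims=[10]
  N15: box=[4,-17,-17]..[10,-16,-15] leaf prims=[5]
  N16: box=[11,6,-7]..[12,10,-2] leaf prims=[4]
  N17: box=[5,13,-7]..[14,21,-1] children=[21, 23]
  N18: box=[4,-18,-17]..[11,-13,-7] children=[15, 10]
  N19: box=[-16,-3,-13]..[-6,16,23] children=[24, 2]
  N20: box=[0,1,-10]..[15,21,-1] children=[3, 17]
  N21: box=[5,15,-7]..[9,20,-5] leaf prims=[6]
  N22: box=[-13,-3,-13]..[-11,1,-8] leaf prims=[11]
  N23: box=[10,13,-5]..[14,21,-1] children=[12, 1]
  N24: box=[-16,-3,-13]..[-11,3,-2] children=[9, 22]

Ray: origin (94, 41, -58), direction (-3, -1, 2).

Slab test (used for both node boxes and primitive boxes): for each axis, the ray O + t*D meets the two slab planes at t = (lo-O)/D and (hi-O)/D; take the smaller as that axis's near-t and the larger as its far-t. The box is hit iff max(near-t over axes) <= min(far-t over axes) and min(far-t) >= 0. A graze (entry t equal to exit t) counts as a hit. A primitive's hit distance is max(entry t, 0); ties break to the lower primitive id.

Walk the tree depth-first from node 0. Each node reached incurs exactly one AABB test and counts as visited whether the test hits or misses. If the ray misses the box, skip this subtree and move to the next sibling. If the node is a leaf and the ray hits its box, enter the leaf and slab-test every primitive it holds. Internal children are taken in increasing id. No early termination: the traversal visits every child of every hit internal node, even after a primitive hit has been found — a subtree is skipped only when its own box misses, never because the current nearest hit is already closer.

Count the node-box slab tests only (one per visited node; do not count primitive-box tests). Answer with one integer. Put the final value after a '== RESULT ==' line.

Walk:
N0 x:[74/3,110/3] y:[20,59] z:[41/2,81/2] -> hit [74/3,110/3], descend [4, 19]
  N4 x:[74/3,94/3] y:[20,59] z:[41/2,57/2] -> hit [74/3,57/2], descend [11, 20]
    N11 x:[74/3,30] y:[43,59] z:[41/2,51/2] -> miss, prune
    N20 x:[79/3,94/3] y:[20,40] z:[24,57/2] -> hit [79/3,57/2], descend [3, 17]
      N3 x:[79/3,94/3] y:[31,40] z:[24,57/2] -> miss, prune
      N17 x:[80/3,89/3] y:[20,28] z:[51/2,57/2] -> hit [80/3,28], descend [21, 23]
        N21 x:[85/3,89/3] y:[21,26] z:[51/2,53/2] -> miss, prune
        N23 x:[80/3,28] y:[20,28] z:[53/2,57/2] -> hit [80/3,28], descend [1, 12]
          N1 x:[80/3,27] y:[25,28] z:[53/2,55/2] -> hit [80/3,27] leaf, test {P2@t=80/3}
          N12 x:[27,28] y:[20,26] z:[27,57/2] -> miss, prune
  N19 x:[100/3,110/3] y:[25,44] z:[45/2,81/2] -> hit [100/3,110/3], descend [2, 24]
    N2 x:[100/3,101/3] y:[25,27] z:[75/2,81/2] -> miss, prune
    N24 x:[35,110/3] y:[38,44] z:[45/2,28] -> miss, prune

Visited [0, 4, 11, 20, 3, 17, 21, 23, 1, 12, 19, 2, 24]. Tests: 13 box, 1 leaf. Nearest: P2.

== RESULT ==
13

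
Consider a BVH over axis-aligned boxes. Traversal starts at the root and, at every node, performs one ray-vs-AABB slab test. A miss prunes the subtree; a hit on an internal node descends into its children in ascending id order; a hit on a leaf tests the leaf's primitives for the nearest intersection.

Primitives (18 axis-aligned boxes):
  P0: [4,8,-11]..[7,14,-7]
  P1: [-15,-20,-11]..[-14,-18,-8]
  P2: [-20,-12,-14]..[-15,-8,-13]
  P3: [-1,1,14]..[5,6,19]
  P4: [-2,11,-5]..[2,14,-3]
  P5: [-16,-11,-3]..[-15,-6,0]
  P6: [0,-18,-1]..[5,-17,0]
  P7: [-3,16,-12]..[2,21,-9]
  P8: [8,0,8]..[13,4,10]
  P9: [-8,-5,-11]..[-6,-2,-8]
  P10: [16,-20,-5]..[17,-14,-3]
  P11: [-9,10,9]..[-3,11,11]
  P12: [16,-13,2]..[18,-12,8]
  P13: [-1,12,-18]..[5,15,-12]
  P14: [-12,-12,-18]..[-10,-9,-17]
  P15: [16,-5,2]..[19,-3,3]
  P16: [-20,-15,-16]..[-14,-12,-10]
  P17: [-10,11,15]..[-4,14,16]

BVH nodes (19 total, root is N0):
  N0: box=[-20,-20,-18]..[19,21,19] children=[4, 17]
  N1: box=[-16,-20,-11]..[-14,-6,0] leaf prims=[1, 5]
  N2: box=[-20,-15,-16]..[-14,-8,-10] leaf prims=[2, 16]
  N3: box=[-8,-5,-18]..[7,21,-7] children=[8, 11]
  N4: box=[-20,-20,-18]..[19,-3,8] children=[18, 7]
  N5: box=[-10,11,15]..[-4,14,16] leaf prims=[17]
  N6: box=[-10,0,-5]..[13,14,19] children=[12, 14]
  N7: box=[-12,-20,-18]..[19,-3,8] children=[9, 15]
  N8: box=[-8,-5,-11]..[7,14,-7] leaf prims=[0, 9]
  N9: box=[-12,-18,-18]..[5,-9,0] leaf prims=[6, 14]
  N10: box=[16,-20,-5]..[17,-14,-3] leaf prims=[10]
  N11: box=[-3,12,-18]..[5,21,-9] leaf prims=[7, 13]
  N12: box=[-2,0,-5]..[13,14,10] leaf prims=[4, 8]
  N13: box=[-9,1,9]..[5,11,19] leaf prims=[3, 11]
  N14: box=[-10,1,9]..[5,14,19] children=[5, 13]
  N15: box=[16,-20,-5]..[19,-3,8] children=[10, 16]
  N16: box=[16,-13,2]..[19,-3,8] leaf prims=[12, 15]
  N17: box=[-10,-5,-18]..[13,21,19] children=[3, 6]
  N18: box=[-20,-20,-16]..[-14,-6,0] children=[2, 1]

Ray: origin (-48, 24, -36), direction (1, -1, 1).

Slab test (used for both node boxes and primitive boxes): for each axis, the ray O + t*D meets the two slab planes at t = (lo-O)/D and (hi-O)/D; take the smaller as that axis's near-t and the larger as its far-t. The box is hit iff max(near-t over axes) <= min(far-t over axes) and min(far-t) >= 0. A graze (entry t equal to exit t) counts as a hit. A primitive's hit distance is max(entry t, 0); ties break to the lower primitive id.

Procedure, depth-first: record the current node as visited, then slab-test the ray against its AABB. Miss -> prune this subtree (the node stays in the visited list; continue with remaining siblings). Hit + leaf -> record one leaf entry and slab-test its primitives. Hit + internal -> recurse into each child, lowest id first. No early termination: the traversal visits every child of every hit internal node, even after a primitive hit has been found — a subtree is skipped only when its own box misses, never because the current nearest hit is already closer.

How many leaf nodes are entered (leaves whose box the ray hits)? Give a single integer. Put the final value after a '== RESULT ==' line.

Trace the traversal:
N0 x:[28,67] y:[3,44] z:[18,55] -> hit [28,44], descend [4, 17]
  N4 x:[28,67] y:[27,44] z:[18,44] -> hit [28,44], descend [7, 18]
    N7 x:[36,67] y:[27,44] z:[18,44] -> hit [36,44], descend [9, 15]
      N9 x:[36,53] y:[33,42] z:[18,36] -> hit [36,36] leaf, test {P6(miss), P14(miss)}
      N15 x:[64,67] y:[27,44] z:[31,44] -> miss, prune
    N18 x:[28,34] y:[30,44] z:[20,36] -> hit [30,34], descend [1, 2]
      N1 x:[32,34] y:[30,44] z:[25,36] -> hit [32,34] leaf, test {P1(miss), P5@t=33}
      N2 x:[28,34] y:[32,39] z:[20,26] -> miss, prune
  N17 x:[38,61] y:[3,29] z:[18,55] -> miss, prune

9 AABB tests over nodes [0, 4, 7, 9, 15, 18, 1, 2, 17]; 2 leaves entered; closest P5.

== RESULT ==
2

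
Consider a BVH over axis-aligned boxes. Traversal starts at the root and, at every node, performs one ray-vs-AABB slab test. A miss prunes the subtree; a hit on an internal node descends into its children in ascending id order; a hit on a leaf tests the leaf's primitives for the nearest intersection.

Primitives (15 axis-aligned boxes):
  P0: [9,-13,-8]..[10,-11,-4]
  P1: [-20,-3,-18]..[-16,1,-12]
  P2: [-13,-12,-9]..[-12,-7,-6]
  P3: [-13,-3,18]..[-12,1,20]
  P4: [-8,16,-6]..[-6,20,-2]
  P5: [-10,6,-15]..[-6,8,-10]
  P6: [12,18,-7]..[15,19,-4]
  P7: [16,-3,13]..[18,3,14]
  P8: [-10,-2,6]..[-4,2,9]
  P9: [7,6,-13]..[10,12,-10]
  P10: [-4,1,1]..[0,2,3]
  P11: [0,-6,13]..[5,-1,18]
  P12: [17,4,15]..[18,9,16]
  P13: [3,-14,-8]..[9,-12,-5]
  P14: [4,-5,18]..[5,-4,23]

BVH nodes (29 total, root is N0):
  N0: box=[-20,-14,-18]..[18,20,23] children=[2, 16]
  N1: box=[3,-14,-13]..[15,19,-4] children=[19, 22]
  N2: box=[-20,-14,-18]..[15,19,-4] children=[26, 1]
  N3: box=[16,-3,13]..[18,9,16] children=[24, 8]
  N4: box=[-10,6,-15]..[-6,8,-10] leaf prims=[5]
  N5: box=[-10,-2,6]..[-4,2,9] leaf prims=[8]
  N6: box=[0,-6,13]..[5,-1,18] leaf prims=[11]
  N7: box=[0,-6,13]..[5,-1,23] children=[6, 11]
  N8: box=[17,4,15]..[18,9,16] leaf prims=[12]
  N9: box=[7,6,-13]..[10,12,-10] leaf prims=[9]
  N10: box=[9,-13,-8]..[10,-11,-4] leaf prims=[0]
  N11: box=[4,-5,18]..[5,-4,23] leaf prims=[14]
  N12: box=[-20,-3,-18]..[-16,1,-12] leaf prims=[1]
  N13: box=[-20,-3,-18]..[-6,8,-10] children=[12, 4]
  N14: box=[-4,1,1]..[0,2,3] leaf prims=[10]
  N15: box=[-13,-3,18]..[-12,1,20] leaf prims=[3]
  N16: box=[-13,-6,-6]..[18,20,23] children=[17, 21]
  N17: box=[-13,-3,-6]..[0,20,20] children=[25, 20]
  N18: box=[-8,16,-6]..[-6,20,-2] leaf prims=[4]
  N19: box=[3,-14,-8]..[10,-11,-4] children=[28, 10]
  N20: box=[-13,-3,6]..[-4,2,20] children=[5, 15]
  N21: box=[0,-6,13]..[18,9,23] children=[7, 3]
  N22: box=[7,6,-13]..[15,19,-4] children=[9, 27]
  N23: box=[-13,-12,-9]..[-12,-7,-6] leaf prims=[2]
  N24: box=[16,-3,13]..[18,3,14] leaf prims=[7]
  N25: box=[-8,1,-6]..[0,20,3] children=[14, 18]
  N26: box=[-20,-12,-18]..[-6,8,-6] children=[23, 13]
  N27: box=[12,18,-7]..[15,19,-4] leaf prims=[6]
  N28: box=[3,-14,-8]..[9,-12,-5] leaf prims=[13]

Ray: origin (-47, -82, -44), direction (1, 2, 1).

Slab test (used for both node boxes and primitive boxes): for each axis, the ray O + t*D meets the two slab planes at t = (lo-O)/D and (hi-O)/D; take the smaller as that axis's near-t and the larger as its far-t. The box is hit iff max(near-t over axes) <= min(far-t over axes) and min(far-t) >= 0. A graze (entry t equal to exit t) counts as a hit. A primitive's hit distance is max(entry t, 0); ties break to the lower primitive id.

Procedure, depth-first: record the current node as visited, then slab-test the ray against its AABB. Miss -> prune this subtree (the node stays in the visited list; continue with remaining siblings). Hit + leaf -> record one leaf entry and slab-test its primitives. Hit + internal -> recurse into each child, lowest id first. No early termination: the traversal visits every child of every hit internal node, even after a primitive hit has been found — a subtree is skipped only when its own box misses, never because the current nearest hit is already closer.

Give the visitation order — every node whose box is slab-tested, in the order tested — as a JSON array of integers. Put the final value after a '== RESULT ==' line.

Traverse from the root:
N0 x:[27,65] y:[34,51] z:[26,67] -> hit [34,51], descend [2, 16]
  N2 x:[27,62] y:[34,101/2] z:[26,40] -> hit [34,40], descend [1, 26]
    N1 x:[50,62] y:[34,101/2] z:[31,40] -> miss, prune
    N26 x:[27,41] y:[35,45] z:[26,38] -> hit [35,38], descend [13, 23]
      N13 x:[27,41] y:[79/2,45] z:[26,34] -> miss, prune
      N23 x:[34,35] y:[35,75/2] z:[35,38] -> hit [35,35] leaf, test {P2@t=35}
  N16 x:[34,65] y:[38,51] z:[38,67] -> hit [38,51], descend [17, 21]
    N17 x:[34,47] y:[79/2,51] z:[38,64] -> hit [79/2,47], descend [20, 25]
      N20 x:[34,43] y:[79/2,42] z:[50,64] -> miss, prune
      N25 x:[39,47] y:[83/2,51] z:[38,47] -> hit [83/2,47], descend [14, 18]
        N14 x:[43,47] y:[83/2,42] z:[45,47] -> miss, prune
        N18 x:[39,41] y:[49,51] z:[38,42] -> miss, prune
    N21 x:[47,65] y:[38,91/2] z:[57,67] -> miss, prune

Visited [0, 2, 1, 26, 13, 23, 16, 17, 20, 25, 14, 18, 21]. Tests: 13 box, 1 leaf. Nearest: P2.

== RESULT ==
[0, 2, 1, 26, 13, 23, 16, 17, 20, 25, 14, 18, 21]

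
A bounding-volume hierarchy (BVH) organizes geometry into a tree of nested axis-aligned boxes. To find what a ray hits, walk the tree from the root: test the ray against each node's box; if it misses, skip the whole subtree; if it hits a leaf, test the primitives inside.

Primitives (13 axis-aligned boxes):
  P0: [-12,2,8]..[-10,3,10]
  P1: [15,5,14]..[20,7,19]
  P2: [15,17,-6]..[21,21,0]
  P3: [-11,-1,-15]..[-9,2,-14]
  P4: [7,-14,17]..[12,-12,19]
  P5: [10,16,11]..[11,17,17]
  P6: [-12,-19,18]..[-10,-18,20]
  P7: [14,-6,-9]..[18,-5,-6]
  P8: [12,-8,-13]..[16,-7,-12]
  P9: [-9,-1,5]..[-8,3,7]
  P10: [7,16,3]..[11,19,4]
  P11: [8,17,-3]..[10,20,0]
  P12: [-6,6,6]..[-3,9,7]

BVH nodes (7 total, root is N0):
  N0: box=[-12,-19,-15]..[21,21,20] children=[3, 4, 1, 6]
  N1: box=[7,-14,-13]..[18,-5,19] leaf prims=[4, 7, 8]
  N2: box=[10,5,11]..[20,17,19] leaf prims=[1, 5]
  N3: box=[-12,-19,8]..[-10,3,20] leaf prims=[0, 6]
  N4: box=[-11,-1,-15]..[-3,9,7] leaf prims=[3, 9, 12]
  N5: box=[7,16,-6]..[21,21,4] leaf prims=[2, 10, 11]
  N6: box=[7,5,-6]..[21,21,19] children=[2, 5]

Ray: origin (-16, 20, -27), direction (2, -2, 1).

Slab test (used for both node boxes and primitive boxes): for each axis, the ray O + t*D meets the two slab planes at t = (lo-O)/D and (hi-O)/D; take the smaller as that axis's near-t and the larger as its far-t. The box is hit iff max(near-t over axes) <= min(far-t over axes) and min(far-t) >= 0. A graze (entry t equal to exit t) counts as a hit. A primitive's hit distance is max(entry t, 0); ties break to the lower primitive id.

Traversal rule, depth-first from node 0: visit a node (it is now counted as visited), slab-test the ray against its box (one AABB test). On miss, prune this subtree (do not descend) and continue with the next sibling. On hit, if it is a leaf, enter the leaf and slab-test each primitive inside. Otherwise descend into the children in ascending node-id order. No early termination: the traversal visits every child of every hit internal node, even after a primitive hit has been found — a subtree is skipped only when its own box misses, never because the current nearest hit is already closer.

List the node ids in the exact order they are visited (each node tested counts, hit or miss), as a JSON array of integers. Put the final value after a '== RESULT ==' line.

Traverse from the root:
N0 x:[2,37/2] y:[-1/2,39/2] z:[12,47] -> hit [12,37/2], descend [1, 3, 4, 6]
  N1 x:[23/2,17] y:[25/2,17] z:[14,46] -> hit [14,17] leaf, test {P4(miss), P7(miss), P8@t=14}
  N3 x:[2,3] y:[17/2,39/2] z:[35,47] -> miss, prune
  N4 x:[5/2,13/2] y:[11/2,21/2] z:[12,34] -> miss, prune
  N6 x:[23/2,37/2] y:[-1/2,15/2] z:[21,46] -> miss, prune

Visited [0, 1, 3, 4, 6]. Tests: 5 box, 1 leaf. Nearest: P8.

== RESULT ==
[0, 1, 3, 4, 6]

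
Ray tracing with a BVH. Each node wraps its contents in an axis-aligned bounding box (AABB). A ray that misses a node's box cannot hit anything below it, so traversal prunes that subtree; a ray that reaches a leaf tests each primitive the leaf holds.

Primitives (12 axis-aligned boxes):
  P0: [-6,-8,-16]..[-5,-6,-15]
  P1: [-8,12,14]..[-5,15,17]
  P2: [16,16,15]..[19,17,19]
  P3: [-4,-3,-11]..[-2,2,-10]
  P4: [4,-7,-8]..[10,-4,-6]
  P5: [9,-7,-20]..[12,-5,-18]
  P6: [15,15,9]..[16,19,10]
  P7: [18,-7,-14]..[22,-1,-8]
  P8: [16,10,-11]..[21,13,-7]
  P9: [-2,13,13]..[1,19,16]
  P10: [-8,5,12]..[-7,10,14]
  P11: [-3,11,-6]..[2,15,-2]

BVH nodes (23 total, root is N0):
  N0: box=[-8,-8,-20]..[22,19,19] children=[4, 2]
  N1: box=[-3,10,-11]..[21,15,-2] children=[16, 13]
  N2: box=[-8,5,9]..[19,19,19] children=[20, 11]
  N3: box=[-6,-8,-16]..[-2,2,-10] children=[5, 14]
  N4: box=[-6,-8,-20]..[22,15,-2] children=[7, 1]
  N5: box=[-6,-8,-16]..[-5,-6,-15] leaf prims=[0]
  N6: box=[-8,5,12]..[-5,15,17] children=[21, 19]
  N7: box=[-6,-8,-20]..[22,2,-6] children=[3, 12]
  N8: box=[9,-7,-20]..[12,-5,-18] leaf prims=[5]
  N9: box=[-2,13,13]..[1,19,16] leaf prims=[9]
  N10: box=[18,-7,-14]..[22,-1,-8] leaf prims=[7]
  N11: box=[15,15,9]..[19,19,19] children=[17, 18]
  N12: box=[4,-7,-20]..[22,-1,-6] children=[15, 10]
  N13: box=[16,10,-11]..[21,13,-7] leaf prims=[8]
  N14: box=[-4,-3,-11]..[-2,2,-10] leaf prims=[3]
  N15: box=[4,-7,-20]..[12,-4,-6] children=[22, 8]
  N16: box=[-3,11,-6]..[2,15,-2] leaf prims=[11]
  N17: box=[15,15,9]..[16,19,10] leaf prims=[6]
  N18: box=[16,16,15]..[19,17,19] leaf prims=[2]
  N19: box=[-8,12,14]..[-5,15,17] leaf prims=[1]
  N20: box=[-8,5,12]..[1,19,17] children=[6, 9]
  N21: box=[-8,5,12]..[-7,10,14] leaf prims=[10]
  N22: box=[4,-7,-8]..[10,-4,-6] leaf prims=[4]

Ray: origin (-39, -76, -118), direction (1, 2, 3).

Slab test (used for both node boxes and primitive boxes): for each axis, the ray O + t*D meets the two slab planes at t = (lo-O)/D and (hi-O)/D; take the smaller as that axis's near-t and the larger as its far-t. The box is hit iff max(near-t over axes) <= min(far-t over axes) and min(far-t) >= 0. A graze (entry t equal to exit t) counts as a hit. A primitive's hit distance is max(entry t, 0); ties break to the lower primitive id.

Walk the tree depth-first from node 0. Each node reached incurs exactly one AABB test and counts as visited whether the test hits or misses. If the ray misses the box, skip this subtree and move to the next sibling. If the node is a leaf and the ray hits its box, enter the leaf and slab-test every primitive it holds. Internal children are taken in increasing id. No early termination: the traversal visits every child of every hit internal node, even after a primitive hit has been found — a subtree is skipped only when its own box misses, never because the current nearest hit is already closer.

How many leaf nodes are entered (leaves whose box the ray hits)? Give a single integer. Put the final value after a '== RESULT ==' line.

Trace the traversal:
N0 x:[31,61] y:[34,95/2] z:[98/3,137/3] -> hit [34,137/3], descend [2, 4]
  N2 x:[31,58] y:[81/2,95/2] z:[127/3,137/3] -> hit [127/3,137/3], descend [11, 20]
    N11 x:[54,58] y:[91/2,95/2] z:[127/3,137/3] -> miss, prune
    N20 x:[31,40] y:[81/2,95/2] z:[130/3,45] -> miss, prune
  N4 x:[33,61] y:[34,91/2] z:[98/3,116/3] -> hit [34,116/3], descend [1, 7]
    N1 x:[36,60] y:[43,91/2] z:[107/3,116/3] -> miss, prune
    N7 x:[33,61] y:[34,39] z:[98/3,112/3] -> hit [34,112/3], descend [3, 12]
      N3 x:[33,37] y:[34,39] z:[34,36] -> hit [34,36], descend [5, 14]
        N5 x:[33,34] y:[34,35] z:[34,103/3] -> hit [34,34] leaf, test {P0@t=34}
        N14 x:[35,37] y:[73/2,39] z:[107/3,36] -> miss, prune
      N12 x:[43,61] y:[69/2,75/2] z:[98/3,112/3] -> miss, prune

order=[0, 2, 11, 20, 4, 1, 7, 3, 5, 14, 12]  |boxes|=11  |leaves|=1  hit=P0

== RESULT ==
1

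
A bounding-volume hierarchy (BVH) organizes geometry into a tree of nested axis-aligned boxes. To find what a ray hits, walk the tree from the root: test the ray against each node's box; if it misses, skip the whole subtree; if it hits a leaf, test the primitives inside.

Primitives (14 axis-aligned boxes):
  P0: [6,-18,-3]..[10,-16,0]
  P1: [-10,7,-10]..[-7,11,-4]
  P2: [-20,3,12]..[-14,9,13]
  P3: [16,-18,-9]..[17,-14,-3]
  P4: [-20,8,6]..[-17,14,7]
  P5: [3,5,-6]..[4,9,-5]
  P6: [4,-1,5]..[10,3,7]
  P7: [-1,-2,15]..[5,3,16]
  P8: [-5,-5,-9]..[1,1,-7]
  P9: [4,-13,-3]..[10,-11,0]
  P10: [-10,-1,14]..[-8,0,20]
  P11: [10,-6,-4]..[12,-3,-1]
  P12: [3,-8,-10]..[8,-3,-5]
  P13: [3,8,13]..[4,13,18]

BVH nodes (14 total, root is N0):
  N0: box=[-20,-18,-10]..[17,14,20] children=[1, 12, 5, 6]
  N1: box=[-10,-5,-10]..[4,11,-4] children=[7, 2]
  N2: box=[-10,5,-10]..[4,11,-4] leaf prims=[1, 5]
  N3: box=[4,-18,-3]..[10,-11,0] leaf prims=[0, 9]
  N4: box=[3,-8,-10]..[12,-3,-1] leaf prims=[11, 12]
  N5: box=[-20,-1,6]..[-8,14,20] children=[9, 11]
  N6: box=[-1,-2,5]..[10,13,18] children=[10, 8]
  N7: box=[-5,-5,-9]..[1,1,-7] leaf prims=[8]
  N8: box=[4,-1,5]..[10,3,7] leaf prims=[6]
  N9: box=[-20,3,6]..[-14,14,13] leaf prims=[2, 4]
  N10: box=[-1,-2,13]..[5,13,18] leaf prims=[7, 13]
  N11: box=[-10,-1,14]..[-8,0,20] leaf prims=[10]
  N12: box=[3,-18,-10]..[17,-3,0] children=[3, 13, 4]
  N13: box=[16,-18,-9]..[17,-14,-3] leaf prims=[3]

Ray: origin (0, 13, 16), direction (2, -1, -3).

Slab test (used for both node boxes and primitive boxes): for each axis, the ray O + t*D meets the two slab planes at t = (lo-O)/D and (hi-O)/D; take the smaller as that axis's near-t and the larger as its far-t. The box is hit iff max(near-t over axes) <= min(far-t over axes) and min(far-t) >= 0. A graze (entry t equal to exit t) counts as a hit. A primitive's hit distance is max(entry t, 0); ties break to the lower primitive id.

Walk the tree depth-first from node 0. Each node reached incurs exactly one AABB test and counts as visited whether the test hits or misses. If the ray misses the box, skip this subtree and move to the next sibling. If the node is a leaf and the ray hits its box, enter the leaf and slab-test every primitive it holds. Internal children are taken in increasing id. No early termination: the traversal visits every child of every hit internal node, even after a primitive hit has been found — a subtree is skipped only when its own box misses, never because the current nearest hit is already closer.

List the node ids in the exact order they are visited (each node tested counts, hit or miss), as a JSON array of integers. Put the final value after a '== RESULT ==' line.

Walk:
N0 x:[-10,17/2] y:[-1,31] z:[-4/3,26/3] -> hit [-1,17/2], descend [1, 5, 6, 12]
  N1 x:[-5,2] y:[2,18] z:[20/3,26/3] -> miss, prune
  N5 x:[-10,-4] y:[-1,14] z:[-4/3,10/3] -> miss, prune
  N6 x:[-1/2,5] y:[0,15] z:[-2/3,11/3] -> hit [0,11/3], descend [8, 10]
    N8 x:[2,5] y:[10,14] z:[3,11/3] -> miss, prune
    N10 x:[-1/2,5/2] y:[0,15] z:[-2/3,1] -> hit [0,1] leaf, test {P7(miss), P13(miss)}
  N12 x:[3/2,17/2] y:[16,31] z:[16/3,26/3] -> miss, prune

7 AABB tests over nodes [0, 1, 5, 6, 8, 10, 12]; 1 leaf entered; closest miss.

== RESULT ==
[0, 1, 5, 6, 8, 10, 12]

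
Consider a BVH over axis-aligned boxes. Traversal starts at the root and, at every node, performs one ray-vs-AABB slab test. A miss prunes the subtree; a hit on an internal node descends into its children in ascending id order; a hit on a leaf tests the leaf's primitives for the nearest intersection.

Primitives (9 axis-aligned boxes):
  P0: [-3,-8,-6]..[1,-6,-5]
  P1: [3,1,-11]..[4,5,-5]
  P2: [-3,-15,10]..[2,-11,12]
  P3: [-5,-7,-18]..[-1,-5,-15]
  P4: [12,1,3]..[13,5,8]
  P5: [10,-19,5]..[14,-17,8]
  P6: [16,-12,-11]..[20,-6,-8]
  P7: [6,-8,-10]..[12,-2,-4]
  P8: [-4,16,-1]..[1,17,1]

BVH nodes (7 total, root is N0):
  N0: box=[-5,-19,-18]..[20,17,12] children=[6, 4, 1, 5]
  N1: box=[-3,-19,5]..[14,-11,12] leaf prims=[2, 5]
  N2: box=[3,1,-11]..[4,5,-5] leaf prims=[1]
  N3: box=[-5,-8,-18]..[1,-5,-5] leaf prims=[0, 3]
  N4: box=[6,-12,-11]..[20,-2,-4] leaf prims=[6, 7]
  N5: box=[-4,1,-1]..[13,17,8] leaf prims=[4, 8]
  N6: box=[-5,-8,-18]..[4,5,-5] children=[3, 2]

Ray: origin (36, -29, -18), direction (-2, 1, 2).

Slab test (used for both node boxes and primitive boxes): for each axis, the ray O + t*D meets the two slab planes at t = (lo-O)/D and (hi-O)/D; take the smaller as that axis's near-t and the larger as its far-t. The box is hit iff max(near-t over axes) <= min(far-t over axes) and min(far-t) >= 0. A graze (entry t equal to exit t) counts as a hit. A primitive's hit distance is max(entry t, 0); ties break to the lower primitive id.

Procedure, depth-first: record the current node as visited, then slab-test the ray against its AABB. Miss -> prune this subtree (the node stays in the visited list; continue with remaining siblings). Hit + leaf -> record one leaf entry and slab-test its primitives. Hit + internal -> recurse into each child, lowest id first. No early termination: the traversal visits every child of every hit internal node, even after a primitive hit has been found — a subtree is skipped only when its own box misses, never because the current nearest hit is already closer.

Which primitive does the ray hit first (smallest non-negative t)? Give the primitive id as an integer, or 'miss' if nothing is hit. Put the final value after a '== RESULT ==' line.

Traverse from the root:
N0 x:[8,41/2] y:[10,46] z:[0,15] -> hit [10,15], descend [1, 4, 5, 6]
  N1 x:[11,39/2] y:[10,18] z:[23/2,15] -> hit [23/2,15] leaf, test {P2(miss), P5@t=23/2}
  N4 x:[8,15] y:[17,27] z:[7/2,7] -> miss, prune
  N5 x:[23/2,20] y:[30,46] z:[17/2,13] -> miss, prune
  N6 x:[16,41/2] y:[21,34] z:[0,13/2] -> miss, prune

5 AABB tests over nodes [0, 1, 4, 5, 6]; 1 leaf entered; closest P5.

== RESULT ==
5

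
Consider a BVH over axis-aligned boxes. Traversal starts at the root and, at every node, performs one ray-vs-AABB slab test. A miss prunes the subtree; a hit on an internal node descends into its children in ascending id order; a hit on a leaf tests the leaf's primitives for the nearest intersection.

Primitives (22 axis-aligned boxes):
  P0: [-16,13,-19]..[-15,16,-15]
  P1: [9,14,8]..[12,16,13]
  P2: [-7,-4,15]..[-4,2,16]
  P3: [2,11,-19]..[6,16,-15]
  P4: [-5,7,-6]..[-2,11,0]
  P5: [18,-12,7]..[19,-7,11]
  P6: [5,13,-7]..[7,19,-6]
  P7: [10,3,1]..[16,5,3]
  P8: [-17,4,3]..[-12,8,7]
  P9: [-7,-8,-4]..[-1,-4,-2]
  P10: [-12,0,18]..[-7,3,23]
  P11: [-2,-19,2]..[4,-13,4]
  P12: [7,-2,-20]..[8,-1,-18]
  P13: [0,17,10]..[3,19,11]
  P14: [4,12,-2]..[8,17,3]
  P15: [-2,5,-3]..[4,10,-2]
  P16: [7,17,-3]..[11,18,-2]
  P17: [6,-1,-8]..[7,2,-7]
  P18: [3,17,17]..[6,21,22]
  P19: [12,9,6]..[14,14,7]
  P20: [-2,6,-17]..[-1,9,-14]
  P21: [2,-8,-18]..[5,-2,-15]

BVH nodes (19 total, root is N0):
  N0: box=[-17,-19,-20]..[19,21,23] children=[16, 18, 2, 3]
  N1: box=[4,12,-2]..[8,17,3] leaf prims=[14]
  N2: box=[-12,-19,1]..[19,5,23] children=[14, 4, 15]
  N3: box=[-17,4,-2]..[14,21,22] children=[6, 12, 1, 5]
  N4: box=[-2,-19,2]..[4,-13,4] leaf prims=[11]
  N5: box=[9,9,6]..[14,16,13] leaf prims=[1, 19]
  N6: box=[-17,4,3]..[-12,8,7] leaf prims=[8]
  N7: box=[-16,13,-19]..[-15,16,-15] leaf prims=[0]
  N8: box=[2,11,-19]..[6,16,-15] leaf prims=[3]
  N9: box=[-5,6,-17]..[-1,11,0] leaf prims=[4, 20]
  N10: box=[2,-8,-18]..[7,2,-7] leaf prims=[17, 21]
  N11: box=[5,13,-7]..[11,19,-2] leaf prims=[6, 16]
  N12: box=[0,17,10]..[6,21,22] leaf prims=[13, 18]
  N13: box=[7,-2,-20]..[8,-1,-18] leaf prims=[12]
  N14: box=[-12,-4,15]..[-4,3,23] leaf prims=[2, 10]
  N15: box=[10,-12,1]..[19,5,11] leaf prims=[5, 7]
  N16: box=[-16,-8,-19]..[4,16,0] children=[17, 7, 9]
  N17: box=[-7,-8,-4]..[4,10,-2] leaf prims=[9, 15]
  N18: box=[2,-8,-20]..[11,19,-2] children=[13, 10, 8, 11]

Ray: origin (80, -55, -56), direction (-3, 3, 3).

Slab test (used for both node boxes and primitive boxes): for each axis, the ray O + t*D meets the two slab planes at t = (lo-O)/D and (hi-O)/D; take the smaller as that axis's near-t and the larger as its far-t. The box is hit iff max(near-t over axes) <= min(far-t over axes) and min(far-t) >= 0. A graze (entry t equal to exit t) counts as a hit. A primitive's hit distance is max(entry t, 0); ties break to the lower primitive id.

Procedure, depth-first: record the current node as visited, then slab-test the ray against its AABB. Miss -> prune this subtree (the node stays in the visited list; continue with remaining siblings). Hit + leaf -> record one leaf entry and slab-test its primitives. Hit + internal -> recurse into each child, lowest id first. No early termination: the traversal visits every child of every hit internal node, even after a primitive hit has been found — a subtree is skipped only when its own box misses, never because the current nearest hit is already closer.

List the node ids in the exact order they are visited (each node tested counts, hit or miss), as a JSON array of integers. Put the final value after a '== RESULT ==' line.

Trace the traversal:
N0 x:[61/3,97/3] y:[12,76/3] z:[12,79/3] -> hit [61/3,76/3], descend [2, 3, 16, 18]
  N2 x:[61/3,92/3] y:[12,20] z:[19,79/3] -> miss, prune
  N3 x:[22,97/3] y:[59/3,76/3] z:[18,26] -> hit [22,76/3], descend [1, 5, 6, 12]
    N1 x:[24,76/3] y:[67/3,24] z:[18,59/3] -> miss, prune
    N5 x:[22,71/3] y:[64/3,71/3] z:[62/3,23] -> hit [22,23] leaf, test {P1@t=23, P19(miss)}
    N6 x:[92/3,97/3] y:[59/3,21] z:[59/3,21] -> miss, prune
    N12 x:[74/3,80/3] y:[24,76/3] z:[22,26] -> hit [74/3,76/3] leaf, test {P13(miss), P18@t=74/3}
  N16 x:[76/3,32] y:[47/3,71/3] z:[37/3,56/3] -> miss, prune
  N18 x:[23,26] y:[47/3,74/3] z:[12,18] -> miss, prune

Visited [0, 2, 3, 1, 5, 6, 12, 16, 18]. Tests: 9 box, 2 leaf. Nearest: P1.

== RESULT ==
[0, 2, 3, 1, 5, 6, 12, 16, 18]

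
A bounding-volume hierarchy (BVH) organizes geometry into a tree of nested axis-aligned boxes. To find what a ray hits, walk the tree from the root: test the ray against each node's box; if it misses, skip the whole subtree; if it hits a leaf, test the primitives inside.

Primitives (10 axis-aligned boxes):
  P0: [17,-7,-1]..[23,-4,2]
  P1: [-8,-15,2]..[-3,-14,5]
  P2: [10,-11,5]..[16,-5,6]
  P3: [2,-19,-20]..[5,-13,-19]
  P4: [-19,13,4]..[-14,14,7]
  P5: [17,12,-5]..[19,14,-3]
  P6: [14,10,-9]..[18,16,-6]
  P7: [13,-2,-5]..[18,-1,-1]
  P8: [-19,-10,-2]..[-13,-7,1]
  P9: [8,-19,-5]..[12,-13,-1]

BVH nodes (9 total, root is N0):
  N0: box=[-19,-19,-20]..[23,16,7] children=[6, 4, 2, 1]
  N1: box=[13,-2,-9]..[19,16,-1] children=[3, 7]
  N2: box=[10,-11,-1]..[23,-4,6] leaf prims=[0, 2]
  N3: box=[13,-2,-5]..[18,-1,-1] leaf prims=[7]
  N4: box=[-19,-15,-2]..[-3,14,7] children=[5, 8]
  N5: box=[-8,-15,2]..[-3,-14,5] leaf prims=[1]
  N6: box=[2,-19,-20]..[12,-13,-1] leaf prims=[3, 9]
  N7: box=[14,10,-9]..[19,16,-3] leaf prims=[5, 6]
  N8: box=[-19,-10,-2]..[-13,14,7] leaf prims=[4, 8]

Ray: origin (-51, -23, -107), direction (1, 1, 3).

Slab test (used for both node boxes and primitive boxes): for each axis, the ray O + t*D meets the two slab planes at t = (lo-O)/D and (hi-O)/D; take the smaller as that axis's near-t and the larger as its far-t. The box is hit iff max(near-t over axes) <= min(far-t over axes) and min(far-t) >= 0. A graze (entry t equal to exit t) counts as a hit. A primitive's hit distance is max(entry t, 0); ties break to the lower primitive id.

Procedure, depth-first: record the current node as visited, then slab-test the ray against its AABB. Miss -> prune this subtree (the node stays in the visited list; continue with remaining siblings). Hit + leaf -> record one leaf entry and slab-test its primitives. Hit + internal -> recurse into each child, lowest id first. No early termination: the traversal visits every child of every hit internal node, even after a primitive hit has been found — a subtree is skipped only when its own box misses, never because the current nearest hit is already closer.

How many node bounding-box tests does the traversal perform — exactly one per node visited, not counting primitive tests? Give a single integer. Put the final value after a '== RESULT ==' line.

Traverse from the root:
N0 x:[32,74] y:[4,39] z:[29,38] -> hit [32,38], descend [1, 2, 4, 6]
  N1 x:[64,70] y:[21,39] z:[98/3,106/3] -> miss, prune
  N2 x:[61,74] y:[12,19] z:[106/3,113/3] -> miss, prune
  N4 x:[32,48] y:[8,37] z:[35,38] -> hit [35,37], descend [5, 8]
    N5 x:[43,48] y:[8,9] z:[109/3,112/3] -> miss, prune
    N8 x:[32,38] y:[13,37] z:[35,38] -> hit [35,37] leaf, test {P4@t=37, P8(miss)}
  N6 x:[53,63] y:[4,10] z:[29,106/3] -> miss, prune

order=[0, 1, 2, 4, 5, 8, 6]  |boxes|=7  |leaves|=1  hit=P4

== RESULT ==
7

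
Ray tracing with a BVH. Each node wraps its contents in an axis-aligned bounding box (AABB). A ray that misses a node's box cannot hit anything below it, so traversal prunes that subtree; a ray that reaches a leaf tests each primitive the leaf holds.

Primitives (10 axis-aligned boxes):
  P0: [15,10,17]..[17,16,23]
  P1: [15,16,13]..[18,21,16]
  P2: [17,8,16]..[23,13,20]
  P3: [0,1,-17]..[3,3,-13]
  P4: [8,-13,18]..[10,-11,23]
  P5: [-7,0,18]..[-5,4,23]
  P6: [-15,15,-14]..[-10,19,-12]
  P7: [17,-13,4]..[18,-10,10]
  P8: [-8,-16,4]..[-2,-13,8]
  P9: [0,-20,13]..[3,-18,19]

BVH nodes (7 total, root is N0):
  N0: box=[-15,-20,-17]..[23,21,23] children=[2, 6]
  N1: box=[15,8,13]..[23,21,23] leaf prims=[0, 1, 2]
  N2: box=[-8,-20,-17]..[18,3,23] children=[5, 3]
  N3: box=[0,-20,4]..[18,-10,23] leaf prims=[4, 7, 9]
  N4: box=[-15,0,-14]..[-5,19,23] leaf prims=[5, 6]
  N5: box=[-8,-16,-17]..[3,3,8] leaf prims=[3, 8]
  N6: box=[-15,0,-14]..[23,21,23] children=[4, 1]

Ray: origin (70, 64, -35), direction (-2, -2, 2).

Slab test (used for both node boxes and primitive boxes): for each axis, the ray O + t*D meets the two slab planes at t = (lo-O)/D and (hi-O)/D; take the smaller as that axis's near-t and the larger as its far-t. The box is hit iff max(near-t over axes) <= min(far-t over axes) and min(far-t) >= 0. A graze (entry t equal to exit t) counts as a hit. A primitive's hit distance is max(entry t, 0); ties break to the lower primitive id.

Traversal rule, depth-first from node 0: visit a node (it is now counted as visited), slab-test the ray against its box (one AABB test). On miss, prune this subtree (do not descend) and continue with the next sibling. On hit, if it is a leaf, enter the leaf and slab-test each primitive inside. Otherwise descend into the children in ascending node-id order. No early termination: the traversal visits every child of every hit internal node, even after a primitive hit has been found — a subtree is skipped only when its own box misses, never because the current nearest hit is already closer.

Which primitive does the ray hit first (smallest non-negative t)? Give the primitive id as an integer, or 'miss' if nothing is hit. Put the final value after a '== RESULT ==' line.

Traverse from the root:
N0 x:[47/2,85/2] y:[43/2,42] z:[9,29] -> hit [47/2,29], descend [2, 6]
  N2 x:[26,39] y:[61/2,42] z:[9,29] -> miss, prune
  N6 x:[47/2,85/2] y:[43/2,32] z:[21/2,29] -> hit [47/2,29], descend [1, 4]
    N1 x:[47/2,55/2] y:[43/2,28] z:[24,29] -> hit [24,55/2] leaf, test {P0@t=53/2, P1(miss), P2@t=51/2}
    N4 x:[75/2,85/2] y:[45/2,32] z:[21/2,29] -> miss, prune

Summary -> nodes [0, 2, 6, 1, 4]; box-tests=5; leaf-entries=1; first=P2

== RESULT ==
2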